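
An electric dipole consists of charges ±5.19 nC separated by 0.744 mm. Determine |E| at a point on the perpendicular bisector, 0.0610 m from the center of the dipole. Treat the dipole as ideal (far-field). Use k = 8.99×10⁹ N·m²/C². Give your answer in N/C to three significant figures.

E ≈ 153 N/C

Dipole moment p = qd = (5.19×10⁻⁹ C)(7.44×10⁻⁴ m) = 3.861×10⁻¹² C·m.
In the equatorial plane E = kp/r³.
E = (8.99×10⁹)(3.861×10⁻¹²) / (0.0610)³ = 152.9 N/C.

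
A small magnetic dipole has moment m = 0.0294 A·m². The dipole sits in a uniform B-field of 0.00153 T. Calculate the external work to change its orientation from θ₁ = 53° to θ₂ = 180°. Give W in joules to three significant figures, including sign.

W ≈ 7.21×10⁻⁵ J

W_ext = ΔU = −mB cosθ₂ + mB cosθ₁ = mB(cosθ₁ − cosθ₂).
W = (0.0294)(0.00153)·(cos53° − cos180°) = (4.498×10⁻⁵)·(+1.6018) = 7.205×10⁻⁵ J.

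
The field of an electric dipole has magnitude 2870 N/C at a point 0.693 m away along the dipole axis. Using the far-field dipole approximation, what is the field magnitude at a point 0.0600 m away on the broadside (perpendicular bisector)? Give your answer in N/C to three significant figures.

E ≈ 2.21×10⁶ N/C

Dipole fields scale as 1/r³ in the far field.
The axial field is twice the equatorial field at the same r, so the geometry factor is 1/2.
E₂ = E₁ · (1/2) · (r₁/r₂)³ = 2870 · 0.5 · (0.693/0.0600)³.
(r₁/r₂)³ = (11.55)³ = 1541.
E₂ ≈ 2.211×10⁶ N/C.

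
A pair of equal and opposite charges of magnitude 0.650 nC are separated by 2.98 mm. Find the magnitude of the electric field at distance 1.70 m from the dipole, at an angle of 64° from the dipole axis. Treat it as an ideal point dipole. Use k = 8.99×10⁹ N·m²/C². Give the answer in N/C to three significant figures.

Dipole moment p = qd = (6.50×10⁻¹⁰ C)(0.00298 m) = 1.937×10⁻¹² C·m.
At angle θ the dipole field magnitude is E = (kp/r³)·√(1 + 3cos²θ).
kp/r³ = (8.99×10⁹)(1.937×10⁻¹²) / (1.70)³ = 0.003544 N/C.
√(1 + 3cos²64°) = √(1 + 3·0.1922) = √1.5765 ≈ 1.2556.
E ≈ 0.003544 × 1.256 = 0.004450 N/C.

E ≈ 0.00445 N/C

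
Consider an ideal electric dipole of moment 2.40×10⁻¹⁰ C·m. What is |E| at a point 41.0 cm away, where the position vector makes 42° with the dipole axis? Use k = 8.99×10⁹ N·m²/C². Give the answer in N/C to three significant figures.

At angle θ the dipole field magnitude is E = (kp/r³)·√(1 + 3cos²θ).
kp/r³ = (8.99×10⁹)(2.40×10⁻¹⁰) / (0.410)³ = 31.31 N/C.
√(1 + 3cos²42°) = √(1 + 3·0.5523) = √2.6568 ≈ 1.6300.
E ≈ 31.31 × 1.630 = 51.03 N/C.

E ≈ 51.0 N/C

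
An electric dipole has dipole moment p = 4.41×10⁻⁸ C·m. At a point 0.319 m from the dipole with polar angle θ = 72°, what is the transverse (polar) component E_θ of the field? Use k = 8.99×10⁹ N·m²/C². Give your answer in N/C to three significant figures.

For a dipole, E_θ = (kp sinθ)/r³.
kp/r³ = (8.99×10⁹)(4.41×10⁻⁸)/(0.319)³ = 1.221×10⁴ N/C.
E_θ = 1.221×10⁴·sin72° = 1.162×10⁴ N/C.

E_θ ≈ 1.16×10⁴ N/C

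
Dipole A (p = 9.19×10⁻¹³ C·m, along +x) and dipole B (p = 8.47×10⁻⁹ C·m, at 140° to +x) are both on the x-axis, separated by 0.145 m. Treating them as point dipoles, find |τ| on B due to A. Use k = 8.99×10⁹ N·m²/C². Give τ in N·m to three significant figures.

The second dipole sits on the axis of the first, so the field there is axial: E₁ = 2kp₁/r³ along +x.
E₁ = 2(8.99×10⁹)(9.19×10⁻¹³)/(0.145)³ = 5.420 N/C.
Torque on the second dipole: τ = p₂ E₁ sinθ.
τ = (8.47×10⁻⁹)(5.420)·sin140° = 2.951×10⁻⁸ N·m.

τ ≈ 2.95×10⁻⁸ N·m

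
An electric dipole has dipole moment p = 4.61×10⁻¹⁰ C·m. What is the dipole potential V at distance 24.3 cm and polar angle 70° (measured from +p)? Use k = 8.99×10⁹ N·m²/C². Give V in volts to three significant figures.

The dipole potential is V = kp cosθ / r².
V = (8.99×10⁹)(4.61×10⁻¹⁰)·cos70° / (0.243)² = 24.00 V.

V ≈ 24.0 V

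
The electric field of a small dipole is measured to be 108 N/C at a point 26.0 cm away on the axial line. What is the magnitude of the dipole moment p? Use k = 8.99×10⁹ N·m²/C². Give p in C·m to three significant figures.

On axis E = 2kp/r³, so p = Er³/(2k).
p = (108)·(0.260)³ / (2·8.99×10⁹) = 1.056×10⁻¹⁰ C·m.

p ≈ 1.06×10⁻¹⁰ C·m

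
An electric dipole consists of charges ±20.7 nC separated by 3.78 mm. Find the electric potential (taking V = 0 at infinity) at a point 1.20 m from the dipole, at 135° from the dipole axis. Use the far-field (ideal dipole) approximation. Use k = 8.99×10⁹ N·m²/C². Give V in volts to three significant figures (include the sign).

V ≈ -0.345 V

Dipole moment p = qd = (2.07×10⁻⁸ C)(0.00378 m) = 7.825×10⁻¹¹ C·m.
The dipole potential is V = kp cosθ / r².
V = (8.99×10⁹)(7.825×10⁻¹¹)·cos135° / (1.20)² = -0.3454 V.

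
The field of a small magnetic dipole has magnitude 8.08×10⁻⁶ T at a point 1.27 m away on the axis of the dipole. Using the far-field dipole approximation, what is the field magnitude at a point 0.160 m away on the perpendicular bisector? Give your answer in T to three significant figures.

Dipole fields scale as 1/r³ in the far field.
The axial field is twice the equatorial field at the same r, so the geometry factor is 1/2.
B₂ = B₁ · (1/2) · (r₁/r₂)³ = 8.08×10⁻⁶ · 0.5 · (1.27/0.160)³.
(r₁/r₂)³ = (7.938)³ = 500.1.
B₂ ≈ 0.002020 T.

B ≈ 0.00202 T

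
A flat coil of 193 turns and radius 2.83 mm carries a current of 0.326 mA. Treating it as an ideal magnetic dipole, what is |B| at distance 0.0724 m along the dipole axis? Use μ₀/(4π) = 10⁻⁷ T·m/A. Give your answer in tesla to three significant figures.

B ≈ 8.34×10⁻¹⁰ T

m = NIA = NIπa² = 193·(3.26×10⁻⁴)·π·(0.00283)² = 1.583×10⁻⁶ A·m².
On axis B = (μ₀/4π)·2m/r³.
B = 2·(10⁻⁷)·(1.583×10⁻⁶) / (0.0724)³ = 8.342×10⁻¹⁰ T.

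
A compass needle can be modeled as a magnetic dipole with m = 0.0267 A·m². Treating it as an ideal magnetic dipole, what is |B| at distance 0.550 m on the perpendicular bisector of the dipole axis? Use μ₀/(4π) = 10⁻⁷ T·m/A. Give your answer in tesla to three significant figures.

B ≈ 1.60×10⁻⁸ T

In the equatorial plane B = (μ₀/4π)·m/r³ (half the axial value).
B = (10⁻⁷)·(0.0267) / (0.550)³ = 1.605×10⁻⁸ T.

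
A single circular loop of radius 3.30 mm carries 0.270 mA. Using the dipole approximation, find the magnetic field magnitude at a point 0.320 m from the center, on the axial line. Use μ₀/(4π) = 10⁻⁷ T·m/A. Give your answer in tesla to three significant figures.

B ≈ 5.64×10⁻¹⁴ T

Magnetic moment m = IA = Iπa² = (2.70×10⁻⁴)·π·(0.00330)² = 9.237×10⁻⁹ A·m².
On axis B = (μ₀/4π)·2m/r³.
B = 2·(10⁻⁷)·(9.237×10⁻⁹) / (0.320)³ = 5.638×10⁻¹⁴ T.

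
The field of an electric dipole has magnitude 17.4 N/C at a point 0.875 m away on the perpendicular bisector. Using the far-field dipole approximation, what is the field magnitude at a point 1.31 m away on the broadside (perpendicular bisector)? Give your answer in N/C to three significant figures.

E ≈ 5.19 N/C

Dipole fields scale as 1/r³ in the far field; the geometry is the same at both points.
E₂ = E₁ · (r₁/r₂)³ = 17.4 · (0.875/1.31)³.
(r₁/r₂)³ = (0.6679)³ = 0.298.
E₂ ≈ 5.185 N/C.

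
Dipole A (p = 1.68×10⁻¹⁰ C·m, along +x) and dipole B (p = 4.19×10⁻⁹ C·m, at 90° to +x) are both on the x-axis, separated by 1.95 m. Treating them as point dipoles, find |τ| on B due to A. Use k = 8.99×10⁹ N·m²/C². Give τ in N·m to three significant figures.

τ ≈ 1.71×10⁻⁹ N·m

The second dipole sits on the axis of the first, so the field there is axial: E₁ = 2kp₁/r³ along +x.
E₁ = 2(8.99×10⁹)(1.68×10⁻¹⁰)/(1.95)³ = 0.4074 N/C.
Torque on the second dipole: τ = p₂ E₁ sinθ.
τ = (4.19×10⁻⁹)(0.4074)·sin90° = 1.707×10⁻⁹ N·m.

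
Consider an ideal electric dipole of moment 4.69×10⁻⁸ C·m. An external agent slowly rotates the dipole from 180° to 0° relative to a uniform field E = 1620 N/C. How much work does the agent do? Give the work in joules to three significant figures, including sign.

W_ext = ΔU = U(θ₂) − U(θ₁) = −pE cosθ₂ − (−pE cosθ₁) = pE(cosθ₁ − cosθ₂).
W = (4.69×10⁻⁸)(1620)·(cos180° − cos0°) = (7.598×10⁻⁵)·(-2.0000) = -1.520×10⁻⁴ J.

W ≈ -1.52×10⁻⁴ J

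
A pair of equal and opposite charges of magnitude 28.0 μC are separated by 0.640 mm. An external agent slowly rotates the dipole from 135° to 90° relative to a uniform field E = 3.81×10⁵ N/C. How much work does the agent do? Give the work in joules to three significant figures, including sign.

Dipole moment p = qd = (2.80×10⁻⁵ C)(6.40×10⁻⁴ m) = 1.792×10⁻⁸ C·m.
W_ext = ΔU = U(θ₂) − U(θ₁) = −pE cosθ₂ − (−pE cosθ₁) = pE(cosθ₁ − cosθ₂).
W = (1.792×10⁻⁸)(3.81×10⁵)·(cos135° − cos90°) = (0.006828)·(-0.7071) = -0.004828 J.

W ≈ -0.00483 J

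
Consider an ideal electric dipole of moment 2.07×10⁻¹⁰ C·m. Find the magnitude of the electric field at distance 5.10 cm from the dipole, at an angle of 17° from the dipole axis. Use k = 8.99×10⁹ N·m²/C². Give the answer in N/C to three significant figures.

E ≈ 2.71×10⁴ N/C

At angle θ the dipole field magnitude is E = (kp/r³)·√(1 + 3cos²θ).
kp/r³ = (8.99×10⁹)(2.07×10⁻¹⁰) / (0.0510)³ = 1.403×10⁴ N/C.
√(1 + 3cos²17°) = √(1 + 3·0.9145) = √3.7436 ≈ 1.9348.
E ≈ 1.403×10⁴ × 1.935 = 2.714×10⁴ N/C.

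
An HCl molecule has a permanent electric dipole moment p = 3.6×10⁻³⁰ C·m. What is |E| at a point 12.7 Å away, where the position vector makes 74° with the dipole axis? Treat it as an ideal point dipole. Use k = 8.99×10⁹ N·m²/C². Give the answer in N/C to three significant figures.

At angle θ the dipole field magnitude is E = (kp/r³)·√(1 + 3cos²θ).
kp/r³ = (8.99×10⁹)(3.60×10⁻³⁰) / (1.27×10⁻⁹)³ = 1.580×10⁷ N/C.
√(1 + 3cos²74°) = √(1 + 3·0.0760) = √1.2279 ≈ 1.1081.
E ≈ 1.580×10⁷ × 1.108 = 1.751×10⁷ N/C.

E ≈ 1.75×10⁷ N/C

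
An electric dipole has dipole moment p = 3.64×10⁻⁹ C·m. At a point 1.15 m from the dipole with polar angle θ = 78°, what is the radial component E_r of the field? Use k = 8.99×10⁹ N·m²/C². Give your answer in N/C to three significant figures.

E_r ≈ 8.95 N/C

For a dipole, E_r = (2kp cosθ)/r³.
kp/r³ = (8.99×10⁹)(3.64×10⁻⁹)/(1.15)³ = 21.52 N/C.
E_r = 2·21.52·cos78° = 8.947 N/C.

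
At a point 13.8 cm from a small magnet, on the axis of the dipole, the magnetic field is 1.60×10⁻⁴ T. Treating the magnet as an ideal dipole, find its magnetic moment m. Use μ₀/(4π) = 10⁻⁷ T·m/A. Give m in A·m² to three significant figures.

m ≈ 2.10 A·m²

On axis B = (μ₀/4π)·2m/r³, so m = Br³·4π/(μ₀·2).
m = (1.60×10⁻⁴)·(0.138)³ / (2·10⁻⁷) = 2.102 A·m².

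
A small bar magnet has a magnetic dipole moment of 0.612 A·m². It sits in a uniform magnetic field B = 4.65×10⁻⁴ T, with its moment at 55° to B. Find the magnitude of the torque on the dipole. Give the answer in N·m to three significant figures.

τ ≈ 2.33×10⁻⁴ N·m

Torque on a magnetic dipole: τ = mB sinθ.
τ = (0.612)(4.65×10⁻⁴)·sin55° = 2.331×10⁻⁴ N·m.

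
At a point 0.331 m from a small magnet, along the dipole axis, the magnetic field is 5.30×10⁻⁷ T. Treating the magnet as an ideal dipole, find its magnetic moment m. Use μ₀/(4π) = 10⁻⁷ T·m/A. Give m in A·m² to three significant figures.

m ≈ 0.0961 A·m²

On axis B = (μ₀/4π)·2m/r³, so m = Br³·4π/(μ₀·2).
m = (5.30×10⁻⁷)·(0.331)³ / (2·10⁻⁷) = 0.09610 A·m².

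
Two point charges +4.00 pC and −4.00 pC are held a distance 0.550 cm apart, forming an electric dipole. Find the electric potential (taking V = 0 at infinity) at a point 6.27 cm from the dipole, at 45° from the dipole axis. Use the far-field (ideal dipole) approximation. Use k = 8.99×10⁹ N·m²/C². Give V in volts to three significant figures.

Dipole moment p = qd = (4.00×10⁻¹² C)(0.00550 m) = 2.20×10⁻¹⁴ C·m.
The dipole potential is V = kp cosθ / r².
V = (8.99×10⁹)(2.20×10⁻¹⁴)·cos45° / (0.0627)² = 0.03557 V.

V ≈ 0.0356 V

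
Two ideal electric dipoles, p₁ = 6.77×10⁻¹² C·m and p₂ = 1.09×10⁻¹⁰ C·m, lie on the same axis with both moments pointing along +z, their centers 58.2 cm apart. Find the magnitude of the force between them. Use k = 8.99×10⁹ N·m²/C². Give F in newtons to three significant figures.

F ≈ 3.47×10⁻¹⁰ N

On-axis field of dipole 1 at distance r: E = 2kp₁/r³. Force on dipole 2 is F = p₂·dE/dr (gradient along axis).
dE/dr = −6kp₁/r⁴, so |F| = 6kp₁p₂/r⁴ (attractive for aligned moments).
F = 6(8.99×10⁹)(6.77×10⁻¹²)(1.09×10⁻¹⁰)/(0.582)⁴ = 3.469×10⁻¹⁰ N.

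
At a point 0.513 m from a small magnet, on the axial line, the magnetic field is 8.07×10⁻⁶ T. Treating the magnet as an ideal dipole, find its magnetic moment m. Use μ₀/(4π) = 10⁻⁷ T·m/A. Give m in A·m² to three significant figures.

On axis B = (μ₀/4π)·2m/r³, so m = Br³·4π/(μ₀·2).
m = (8.07×10⁻⁶)·(0.513)³ / (2·10⁻⁷) = 5.447 A·m².

m ≈ 5.45 A·m²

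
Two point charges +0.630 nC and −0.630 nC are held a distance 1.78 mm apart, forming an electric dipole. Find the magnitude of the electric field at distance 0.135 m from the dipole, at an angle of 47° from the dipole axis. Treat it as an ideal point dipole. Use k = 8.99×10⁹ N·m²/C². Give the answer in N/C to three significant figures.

E ≈ 6.34 N/C

Dipole moment p = qd = (6.30×10⁻¹⁰ C)(0.00178 m) = 1.121×10⁻¹² C·m.
At angle θ the dipole field magnitude is E = (kp/r³)·√(1 + 3cos²θ).
kp/r³ = (8.99×10⁹)(1.121×10⁻¹²) / (0.135)³ = 4.096 N/C.
√(1 + 3cos²47°) = √(1 + 3·0.4651) = √2.3954 ≈ 1.5477.
E ≈ 4.096 × 1.548 = 6.339 N/C.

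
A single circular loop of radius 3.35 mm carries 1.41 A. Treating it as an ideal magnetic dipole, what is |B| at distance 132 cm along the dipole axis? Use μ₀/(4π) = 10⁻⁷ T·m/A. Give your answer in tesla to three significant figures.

B ≈ 4.32×10⁻¹² T

Magnetic moment m = IA = Iπa² = (1.41)·π·(0.00335)² = 4.971×10⁻⁵ A·m².
On axis B = (μ₀/4π)·2m/r³.
B = 2·(10⁻⁷)·(4.971×10⁻⁵) / (1.32)³ = 4.323×10⁻¹² T.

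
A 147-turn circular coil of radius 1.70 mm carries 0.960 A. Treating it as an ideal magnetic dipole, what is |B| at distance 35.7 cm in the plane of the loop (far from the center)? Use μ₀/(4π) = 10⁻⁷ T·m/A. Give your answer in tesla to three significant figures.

m = NIA = NIπa² = 147·(0.960)·π·(0.00170)² = 0.001281 A·m².
In the equatorial plane B = (μ₀/4π)·m/r³ (half the axial value).
B = (10⁻⁷)·(0.001281) / (0.357)³ = 2.815×10⁻⁹ T.

B ≈ 2.82×10⁻⁹ T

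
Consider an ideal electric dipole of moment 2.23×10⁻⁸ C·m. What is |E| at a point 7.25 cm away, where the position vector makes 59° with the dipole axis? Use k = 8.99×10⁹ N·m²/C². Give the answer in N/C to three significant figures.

E ≈ 7.05×10⁵ N/C

At angle θ the dipole field magnitude is E = (kp/r³)·√(1 + 3cos²θ).
kp/r³ = (8.99×10⁹)(2.23×10⁻⁸) / (0.0725)³ = 5.261×10⁵ N/C.
√(1 + 3cos²59°) = √(1 + 3·0.2653) = √1.7958 ≈ 1.3401.
E ≈ 5.261×10⁵ × 1.340 = 7.050×10⁵ N/C.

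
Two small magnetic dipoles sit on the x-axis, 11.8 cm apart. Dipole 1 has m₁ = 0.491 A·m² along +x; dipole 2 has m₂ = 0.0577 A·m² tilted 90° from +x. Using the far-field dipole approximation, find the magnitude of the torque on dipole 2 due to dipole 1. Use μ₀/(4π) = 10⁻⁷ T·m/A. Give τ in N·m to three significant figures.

Dipole B is on the axis of dipole A, so B₁ there is axial: B₁ = (μ₀/4π)·2m₁/r³ along +x.
B₁ = 2(10⁻⁷)(0.491)/(0.118)³ = 5.977×10⁻⁵ T.
τ = m₂ B₁ sinθ.
τ = (0.0577)(5.977×10⁻⁵)·sin90° = 3.449×10⁻⁶ N·m.

τ ≈ 3.45×10⁻⁶ N·m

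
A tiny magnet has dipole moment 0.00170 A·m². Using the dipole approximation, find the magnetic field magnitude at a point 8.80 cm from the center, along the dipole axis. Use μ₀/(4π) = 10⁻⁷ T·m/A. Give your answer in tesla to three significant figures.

On axis B = (μ₀/4π)·2m/r³.
B = 2·(10⁻⁷)·(0.00170) / (0.0880)³ = 4.989×10⁻⁷ T.

B ≈ 4.99×10⁻⁷ T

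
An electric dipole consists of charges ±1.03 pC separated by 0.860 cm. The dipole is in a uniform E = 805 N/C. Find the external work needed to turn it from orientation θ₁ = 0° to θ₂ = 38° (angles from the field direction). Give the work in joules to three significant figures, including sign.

W ≈ 1.51×10⁻¹² J

Dipole moment p = qd = (1.03×10⁻¹² C)(0.00860 m) = 8.858×10⁻¹⁵ C·m.
W_ext = ΔU = U(θ₂) − U(θ₁) = −pE cosθ₂ − (−pE cosθ₁) = pE(cosθ₁ − cosθ₂).
W = (8.858×10⁻¹⁵)(805)·(cos0° − cos38°) = (7.131×10⁻¹²)·(+0.2120) = 1.512×10⁻¹² J.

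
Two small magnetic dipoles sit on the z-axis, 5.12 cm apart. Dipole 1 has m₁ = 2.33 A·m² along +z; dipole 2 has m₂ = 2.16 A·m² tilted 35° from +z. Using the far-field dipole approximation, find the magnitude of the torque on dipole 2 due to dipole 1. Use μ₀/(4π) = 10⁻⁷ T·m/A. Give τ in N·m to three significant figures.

Dipole B is on the axis of dipole A, so B₁ there is axial: B₁ = (μ₀/4π)·2m₁/r³ along +z.
B₁ = 2(10⁻⁷)(2.33)/(0.0512)³ = 0.003472 T.
τ = m₂ B₁ sinθ.
τ = (2.16)(0.003472)·sin35° = 0.004302 N·m.

τ ≈ 0.00430 N·m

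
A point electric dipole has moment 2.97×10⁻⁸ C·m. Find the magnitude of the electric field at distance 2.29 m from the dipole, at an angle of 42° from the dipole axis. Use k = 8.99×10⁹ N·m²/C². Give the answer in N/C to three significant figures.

At angle θ the dipole field magnitude is E = (kp/r³)·√(1 + 3cos²θ).
kp/r³ = (8.99×10⁹)(2.97×10⁻⁸) / (2.29)³ = 22.23 N/C.
√(1 + 3cos²42°) = √(1 + 3·0.5523) = √2.6568 ≈ 1.6300.
E ≈ 22.23 × 1.630 = 36.24 N/C.

E ≈ 36.2 N/C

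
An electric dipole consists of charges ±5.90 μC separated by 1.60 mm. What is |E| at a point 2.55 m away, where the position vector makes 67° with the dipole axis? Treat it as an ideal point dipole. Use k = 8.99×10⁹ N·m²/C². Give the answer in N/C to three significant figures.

Dipole moment p = qd = (5.90×10⁻⁶ C)(0.00160 m) = 9.44×10⁻⁹ C·m.
At angle θ the dipole field magnitude is E = (kp/r³)·√(1 + 3cos²θ).
kp/r³ = (8.99×10⁹)(9.44×10⁻⁹) / (2.55)³ = 5.118 N/C.
√(1 + 3cos²67°) = √(1 + 3·0.1527) = √1.4580 ≈ 1.2075.
E ≈ 5.118 × 1.207 = 6.180 N/C.

E ≈ 6.18 N/C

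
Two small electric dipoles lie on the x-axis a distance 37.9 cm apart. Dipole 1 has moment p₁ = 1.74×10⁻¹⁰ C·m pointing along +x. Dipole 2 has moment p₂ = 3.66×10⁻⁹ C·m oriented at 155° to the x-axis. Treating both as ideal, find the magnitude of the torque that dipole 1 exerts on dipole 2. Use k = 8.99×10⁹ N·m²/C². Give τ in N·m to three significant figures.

τ ≈ 8.89×10⁻⁸ N·m

The second dipole sits on the axis of the first, so the field there is axial: E₁ = 2kp₁/r³ along +x.
E₁ = 2(8.99×10⁹)(1.74×10⁻¹⁰)/(0.379)³ = 57.47 N/C.
Torque on the second dipole: τ = p₂ E₁ sinθ.
τ = (3.66×10⁻⁹)(57.47)·sin155° = 8.889×10⁻⁸ N·m.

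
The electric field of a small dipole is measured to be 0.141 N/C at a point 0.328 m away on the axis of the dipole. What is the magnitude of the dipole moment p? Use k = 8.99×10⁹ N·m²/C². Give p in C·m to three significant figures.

p ≈ 2.77×10⁻¹³ C·m

On axis E = 2kp/r³, so p = Er³/(2k).
p = (0.141)·(0.328)³ / (2·8.99×10⁹) = 2.767×10⁻¹³ C·m.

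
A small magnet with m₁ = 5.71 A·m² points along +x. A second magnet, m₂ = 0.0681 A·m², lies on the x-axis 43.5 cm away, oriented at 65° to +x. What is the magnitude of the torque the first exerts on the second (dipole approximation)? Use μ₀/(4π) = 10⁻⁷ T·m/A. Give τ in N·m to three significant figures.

Dipole B is on the axis of dipole A, so B₁ there is axial: B₁ = (μ₀/4π)·2m₁/r³ along +x.
B₁ = 2(10⁻⁷)(5.71)/(0.435)³ = 1.387×10⁻⁵ T.
τ = m₂ B₁ sinθ.
τ = (0.0681)(1.387×10⁻⁵)·sin65° = 8.563×10⁻⁷ N·m.

τ ≈ 8.56×10⁻⁷ N·m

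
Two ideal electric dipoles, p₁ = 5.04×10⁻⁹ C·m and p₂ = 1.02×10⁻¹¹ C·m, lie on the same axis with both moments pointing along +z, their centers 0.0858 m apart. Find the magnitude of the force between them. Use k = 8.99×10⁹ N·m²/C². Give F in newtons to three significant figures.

F ≈ 5.12×10⁻⁵ N

On-axis field of dipole 1 at distance r: E = 2kp₁/r³. Force on dipole 2 is F = p₂·dE/dr (gradient along axis).
dE/dr = −6kp₁/r⁴, so |F| = 6kp₁p₂/r⁴ (attractive for aligned moments).
F = 6(8.99×10⁹)(5.04×10⁻⁹)(1.02×10⁻¹¹)/(0.0858)⁴ = 5.117×10⁻⁵ N.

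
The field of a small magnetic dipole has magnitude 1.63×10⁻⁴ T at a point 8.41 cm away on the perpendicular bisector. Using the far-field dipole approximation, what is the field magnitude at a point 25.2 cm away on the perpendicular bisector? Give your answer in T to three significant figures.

Dipole fields scale as 1/r³ in the far field; the geometry is the same at both points.
B₂ = B₁ · (r₁/r₂)³ = 1.63×10⁻⁴ · (8.41/25.2)³.
(r₁/r₂)³ = (0.3337)³ = 0.03717.
B₂ ≈ 6.059×10⁻⁶ T.

B ≈ 6.06×10⁻⁶ T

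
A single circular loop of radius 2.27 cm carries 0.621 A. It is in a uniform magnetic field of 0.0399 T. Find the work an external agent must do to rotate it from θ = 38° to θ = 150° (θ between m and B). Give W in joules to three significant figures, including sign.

Magnetic moment m = IA = Iπa² = (0.621)·π·(0.0227)² = 0.001005 A·m².
W_ext = ΔU = −mB cosθ₂ + mB cosθ₁ = mB(cosθ₁ − cosθ₂).
W = (0.001005)(0.0399)·(cos38° − cos150°) = (4.010×10⁻⁵)·(+1.6540) = 6.633×10⁻⁵ J.

W ≈ 6.63×10⁻⁵ J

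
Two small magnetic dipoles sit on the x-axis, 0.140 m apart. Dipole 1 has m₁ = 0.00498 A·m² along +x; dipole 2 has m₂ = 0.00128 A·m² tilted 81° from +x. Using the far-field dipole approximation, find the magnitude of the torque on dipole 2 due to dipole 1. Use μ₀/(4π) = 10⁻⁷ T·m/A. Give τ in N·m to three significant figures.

Dipole B is on the axis of dipole A, so B₁ there is axial: B₁ = (μ₀/4π)·2m₁/r³ along +x.
B₁ = 2(10⁻⁷)(0.00498)/(0.140)³ = 3.630×10⁻⁷ T.
τ = m₂ B₁ sinθ.
τ = (0.00128)(3.630×10⁻⁷)·sin81° = 4.589×10⁻¹⁰ N·m.

τ ≈ 4.59×10⁻¹⁰ N·m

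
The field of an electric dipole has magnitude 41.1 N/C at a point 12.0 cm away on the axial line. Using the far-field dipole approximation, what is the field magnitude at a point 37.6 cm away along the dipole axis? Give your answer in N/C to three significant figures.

E ≈ 1.34 N/C

Dipole fields scale as 1/r³ in the far field; the geometry is the same at both points.
E₂ = E₁ · (r₁/r₂)³ = 41.1 · (12.0/37.6)³.
(r₁/r₂)³ = (0.3191)³ = 0.03251.
E₂ ≈ 1.336 N/C.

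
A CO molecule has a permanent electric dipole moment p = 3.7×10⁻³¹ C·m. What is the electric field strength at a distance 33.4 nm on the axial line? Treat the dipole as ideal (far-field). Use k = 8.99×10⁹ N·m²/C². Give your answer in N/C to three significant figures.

E ≈ 179 N/C

On the dipole axis E = 2kp/r³.
E = 2·(8.99×10⁹)(3.70×10⁻³¹) / (3.34×10⁻⁸)³ = 178.5 N/C.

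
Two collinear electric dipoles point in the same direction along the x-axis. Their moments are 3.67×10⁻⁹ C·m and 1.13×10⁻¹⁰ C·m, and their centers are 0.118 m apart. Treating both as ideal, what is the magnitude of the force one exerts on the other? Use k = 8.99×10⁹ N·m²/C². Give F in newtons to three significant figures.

On-axis field of dipole 1 at distance r: E = 2kp₁/r³. Force on dipole 2 is F = p₂·dE/dr (gradient along axis).
dE/dr = −6kp₁/r⁴, so |F| = 6kp₁p₂/r⁴ (attractive for aligned moments).
F = 6(8.99×10⁹)(3.67×10⁻⁹)(1.13×10⁻¹⁰)/(0.118)⁴ = 1.154×10⁻⁴ N.

F ≈ 1.15×10⁻⁴ N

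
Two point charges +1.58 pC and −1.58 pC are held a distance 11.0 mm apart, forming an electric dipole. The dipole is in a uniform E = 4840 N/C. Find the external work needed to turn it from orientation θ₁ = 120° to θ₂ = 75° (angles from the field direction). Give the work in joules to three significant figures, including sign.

W ≈ -6.38×10⁻¹¹ J

Dipole moment p = qd = (1.58×10⁻¹² C)(0.0110 m) = 1.738×10⁻¹⁴ C·m.
W_ext = ΔU = U(θ₂) − U(θ₁) = −pE cosθ₂ − (−pE cosθ₁) = pE(cosθ₁ − cosθ₂).
W = (1.738×10⁻¹⁴)(4840)·(cos120° − cos75°) = (8.412×10⁻¹¹)·(-0.7588) = -6.383×10⁻¹¹ J.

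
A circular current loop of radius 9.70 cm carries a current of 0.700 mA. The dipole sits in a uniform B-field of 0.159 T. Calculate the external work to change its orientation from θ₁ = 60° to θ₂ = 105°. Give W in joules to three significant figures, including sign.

W ≈ 2.50×10⁻⁶ J

Magnetic moment m = IA = Iπa² = (7.00×10⁻⁴)·π·(0.0970)² = 2.069×10⁻⁵ A·m².
W_ext = ΔU = −mB cosθ₂ + mB cosθ₁ = mB(cosθ₁ − cosθ₂).
W = (2.069×10⁻⁵)(0.159)·(cos60° − cos105°) = (3.290×10⁻⁶)·(+0.7588) = 2.496×10⁻⁶ J.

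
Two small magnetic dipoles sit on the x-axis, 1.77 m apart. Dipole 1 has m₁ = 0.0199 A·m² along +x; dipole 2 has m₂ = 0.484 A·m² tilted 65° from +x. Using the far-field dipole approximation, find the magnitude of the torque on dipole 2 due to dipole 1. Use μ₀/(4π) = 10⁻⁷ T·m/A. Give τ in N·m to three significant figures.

τ ≈ 3.15×10⁻¹⁰ N·m

Dipole B is on the axis of dipole A, so B₁ there is axial: B₁ = (μ₀/4π)·2m₁/r³ along +x.
B₁ = 2(10⁻⁷)(0.0199)/(1.77)³ = 7.177×10⁻¹⁰ T.
τ = m₂ B₁ sinθ.
τ = (0.484)(7.177×10⁻¹⁰)·sin65° = 3.148×10⁻¹⁰ N·m.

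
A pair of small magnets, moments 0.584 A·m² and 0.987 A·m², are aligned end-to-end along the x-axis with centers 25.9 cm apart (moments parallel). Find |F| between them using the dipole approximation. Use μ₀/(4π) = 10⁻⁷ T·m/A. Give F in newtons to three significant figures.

On-axis B of dipole 1: B = (μ₀/4π)·2m₁/r³. Force on dipole 2: F = m₂·dB/dr.
dB/dr = −(μ₀/4π)·6m₁/r⁴, so |F| = (μ₀/4π)·6m₁m₂/r⁴.
F = 6(10⁻⁷)(0.584)(0.987)/(0.259)⁴ = 7.686×10⁻⁵ N.

F ≈ 7.69×10⁻⁵ N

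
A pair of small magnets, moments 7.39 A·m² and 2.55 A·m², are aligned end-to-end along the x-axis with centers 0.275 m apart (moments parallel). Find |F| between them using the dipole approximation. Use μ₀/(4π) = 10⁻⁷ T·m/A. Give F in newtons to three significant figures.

F ≈ 0.00198 N

On-axis B of dipole 1: B = (μ₀/4π)·2m₁/r³. Force on dipole 2: F = m₂·dB/dr.
dB/dr = −(μ₀/4π)·6m₁/r⁴, so |F| = (μ₀/4π)·6m₁m₂/r⁴.
F = 6(10⁻⁷)(7.39)(2.55)/(0.275)⁴ = 0.001977 N.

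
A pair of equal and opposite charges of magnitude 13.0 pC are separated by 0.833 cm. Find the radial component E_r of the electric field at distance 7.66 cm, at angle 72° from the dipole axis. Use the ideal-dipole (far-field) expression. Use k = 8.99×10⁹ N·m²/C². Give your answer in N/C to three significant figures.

Dipole moment p = qd = (1.30×10⁻¹¹ C)(0.00833 m) = 1.083×10⁻¹³ C·m.
For a dipole, E_r = (2kp cosθ)/r³.
kp/r³ = (8.99×10⁹)(1.083×10⁻¹³)/(0.0766)³ = 2.166 N/C.
E_r = 2·2.166·cos72° = 1.339 N/C.

E_r ≈ 1.34 N/C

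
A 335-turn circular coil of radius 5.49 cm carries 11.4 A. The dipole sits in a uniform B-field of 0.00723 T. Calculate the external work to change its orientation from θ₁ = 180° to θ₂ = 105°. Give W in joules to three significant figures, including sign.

W ≈ -0.194 J

m = NIA = NIπa² = 335·(11.4)·π·(0.0549)² = 36.16 A·m².
W_ext = ΔU = −mB cosθ₂ + mB cosθ₁ = mB(cosθ₁ − cosθ₂).
W = (36.16)(0.00723)·(cos180° − cos105°) = (0.2614)·(-0.7412) = -0.1938 J.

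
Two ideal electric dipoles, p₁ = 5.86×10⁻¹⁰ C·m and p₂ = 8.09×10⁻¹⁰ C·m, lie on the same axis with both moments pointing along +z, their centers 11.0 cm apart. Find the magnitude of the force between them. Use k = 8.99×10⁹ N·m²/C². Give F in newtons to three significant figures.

F ≈ 1.75×10⁻⁴ N

On-axis field of dipole 1 at distance r: E = 2kp₁/r³. Force on dipole 2 is F = p₂·dE/dr (gradient along axis).
dE/dr = −6kp₁/r⁴, so |F| = 6kp₁p₂/r⁴ (attractive for aligned moments).
F = 6(8.99×10⁹)(5.86×10⁻¹⁰)(8.09×10⁻¹⁰)/(0.110)⁴ = 1.747×10⁻⁴ N.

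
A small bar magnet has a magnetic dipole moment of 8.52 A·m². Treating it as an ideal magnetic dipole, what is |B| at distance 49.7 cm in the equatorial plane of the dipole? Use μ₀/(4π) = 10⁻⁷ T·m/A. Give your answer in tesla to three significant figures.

B ≈ 6.94×10⁻⁶ T

In the equatorial plane B = (μ₀/4π)·m/r³ (half the axial value).
B = (10⁻⁷)·(8.52) / (0.497)³ = 6.940×10⁻⁶ T.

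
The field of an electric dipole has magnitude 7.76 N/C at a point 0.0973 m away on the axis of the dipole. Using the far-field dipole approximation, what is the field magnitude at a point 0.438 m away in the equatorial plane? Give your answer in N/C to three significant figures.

Dipole fields scale as 1/r³ in the far field.
The axial field is twice the equatorial field at the same r, so the geometry factor is 1/2.
E₂ = E₁ · (1/2) · (r₁/r₂)³ = 7.76 · 0.5 · (0.0973/0.438)³.
(r₁/r₂)³ = (0.2221)³ = 0.01096.
E₂ ≈ 0.04254 N/C.

E ≈ 0.0425 N/C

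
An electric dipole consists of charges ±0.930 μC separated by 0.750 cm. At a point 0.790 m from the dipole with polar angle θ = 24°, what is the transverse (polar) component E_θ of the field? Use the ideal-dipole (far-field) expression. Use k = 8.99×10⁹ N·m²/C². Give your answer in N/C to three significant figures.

Dipole moment p = qd = (9.30×10⁻⁷ C)(0.00750 m) = 6.975×10⁻⁹ C·m.
For a dipole, E_θ = (kp sinθ)/r³.
kp/r³ = (8.99×10⁹)(6.975×10⁻⁹)/(0.790)³ = 127.2 N/C.
E_θ = 127.2·sin24° = 51.73 N/C.

E_θ ≈ 51.7 N/C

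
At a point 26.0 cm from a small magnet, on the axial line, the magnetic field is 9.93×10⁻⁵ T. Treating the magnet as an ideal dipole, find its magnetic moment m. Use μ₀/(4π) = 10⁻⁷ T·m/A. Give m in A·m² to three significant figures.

m ≈ 8.73 A·m²

On axis B = (μ₀/4π)·2m/r³, so m = Br³·4π/(μ₀·2).
m = (9.93×10⁻⁵)·(0.260)³ / (2·10⁻⁷) = 8.726 A·m².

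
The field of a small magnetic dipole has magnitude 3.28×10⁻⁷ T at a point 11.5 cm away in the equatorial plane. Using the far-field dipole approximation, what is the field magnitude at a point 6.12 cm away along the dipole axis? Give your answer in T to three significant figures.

Dipole fields scale as 1/r³ in the far field.
The axial field is twice the equatorial field at the same r, so the geometry factor is 2/1.
B₂ = B₁ · (2/1) · (r₁/r₂)³ = 3.28×10⁻⁷ · 2 · (11.5/6.12)³.
(r₁/r₂)³ = (1.879)³ = 6.635.
B₂ ≈ 4.353×10⁻⁶ T.

B ≈ 4.35×10⁻⁶ T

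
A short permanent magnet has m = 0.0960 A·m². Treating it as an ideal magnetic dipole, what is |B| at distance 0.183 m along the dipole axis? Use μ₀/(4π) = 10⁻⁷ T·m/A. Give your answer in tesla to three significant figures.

B ≈ 3.13×10⁻⁶ T

On axis B = (μ₀/4π)·2m/r³.
B = 2·(10⁻⁷)·(0.0960) / (0.183)³ = 3.133×10⁻⁶ T.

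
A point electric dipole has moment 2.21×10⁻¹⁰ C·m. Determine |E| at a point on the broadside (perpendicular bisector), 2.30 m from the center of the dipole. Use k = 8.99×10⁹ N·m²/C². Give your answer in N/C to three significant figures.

In the equatorial plane E = kp/r³.
E = (8.99×10⁹)(2.21×10⁻¹⁰) / (2.30)³ = 0.1633 N/C.

E ≈ 0.163 N/C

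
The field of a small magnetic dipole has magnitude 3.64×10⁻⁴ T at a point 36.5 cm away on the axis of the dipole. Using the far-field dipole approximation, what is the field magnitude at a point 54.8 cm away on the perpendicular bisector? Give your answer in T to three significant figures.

B ≈ 5.38×10⁻⁵ T

Dipole fields scale as 1/r³ in the far field.
The axial field is twice the equatorial field at the same r, so the geometry factor is 1/2.
B₂ = B₁ · (1/2) · (r₁/r₂)³ = 3.64×10⁻⁴ · 0.5 · (36.5/54.8)³.
(r₁/r₂)³ = (0.6661)³ = 0.2955.
B₂ ≈ 5.378×10⁻⁵ T.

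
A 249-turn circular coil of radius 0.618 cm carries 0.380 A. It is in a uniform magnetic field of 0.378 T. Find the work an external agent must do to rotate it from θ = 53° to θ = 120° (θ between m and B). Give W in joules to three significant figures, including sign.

m = NIA = NIπa² = 249·(0.380)·π·(0.00618)² = 0.01135 A·m².
W_ext = ΔU = −mB cosθ₂ + mB cosθ₁ = mB(cosθ₁ − cosθ₂).
W = (0.01135)(0.378)·(cos53° − cos120°) = (0.004290)·(+1.1018) = 0.004727 J.

W ≈ 0.00473 J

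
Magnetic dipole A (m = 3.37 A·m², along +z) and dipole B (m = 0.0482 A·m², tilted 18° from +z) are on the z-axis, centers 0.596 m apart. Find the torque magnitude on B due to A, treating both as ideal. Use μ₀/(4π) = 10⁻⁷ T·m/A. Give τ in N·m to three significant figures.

Dipole B is on the axis of dipole A, so B₁ there is axial: B₁ = (μ₀/4π)·2m₁/r³ along +z.
B₁ = 2(10⁻⁷)(3.37)/(0.596)³ = 3.184×10⁻⁶ T.
τ = m₂ B₁ sinθ.
τ = (0.0482)(3.184×10⁻⁶)·sin18° = 4.742×10⁻⁸ N·m.

τ ≈ 4.74×10⁻⁸ N·m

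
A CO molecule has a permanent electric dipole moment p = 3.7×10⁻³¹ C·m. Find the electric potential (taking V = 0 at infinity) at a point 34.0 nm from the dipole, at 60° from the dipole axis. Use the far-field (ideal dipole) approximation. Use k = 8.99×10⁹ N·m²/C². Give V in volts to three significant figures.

V ≈ 1.44×10⁻⁶ V

The dipole potential is V = kp cosθ / r².
V = (8.99×10⁹)(3.70×10⁻³¹)·cos60° / (3.40×10⁻⁸)² = 1.439×10⁻⁶ V.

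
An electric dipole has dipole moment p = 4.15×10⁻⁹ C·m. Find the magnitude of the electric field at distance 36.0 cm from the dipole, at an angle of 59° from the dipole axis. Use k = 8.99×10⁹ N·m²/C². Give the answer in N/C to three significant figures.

At angle θ the dipole field magnitude is E = (kp/r³)·√(1 + 3cos²θ).
kp/r³ = (8.99×10⁹)(4.15×10⁻⁹) / (0.360)³ = 799.7 N/C.
√(1 + 3cos²59°) = √(1 + 3·0.2653) = √1.7958 ≈ 1.3401.
E ≈ 799.7 × 1.340 = 1072 N/C.

E ≈ 1070 N/C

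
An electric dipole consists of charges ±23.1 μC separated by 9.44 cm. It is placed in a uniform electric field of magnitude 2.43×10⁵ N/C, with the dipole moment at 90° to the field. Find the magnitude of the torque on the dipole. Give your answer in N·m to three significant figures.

Dipole moment p = qd = (2.31×10⁻⁵ C)(0.0944 m) = 2.181×10⁻⁶ C·m.
Torque on an electric dipole: τ = pE sinθ.
τ = (2.181×10⁻⁶)(2.43×10⁵)·sin90° = 0.5300 N·m.

τ ≈ 0.530 N·m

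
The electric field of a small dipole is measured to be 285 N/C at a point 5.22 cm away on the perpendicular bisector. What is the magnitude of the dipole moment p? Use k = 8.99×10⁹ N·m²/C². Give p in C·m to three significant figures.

p ≈ 4.51×10⁻¹² C·m

In the equatorial plane E = kp/r³, so p = Er³/(k).
p = (285)·(0.0522)³ / (8.99×10⁹) = 4.509×10⁻¹² C·m.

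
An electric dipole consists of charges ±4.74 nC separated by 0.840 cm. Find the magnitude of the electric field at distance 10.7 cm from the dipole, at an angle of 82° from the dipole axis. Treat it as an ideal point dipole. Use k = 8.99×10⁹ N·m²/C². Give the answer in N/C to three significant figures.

Dipole moment p = qd = (4.74×10⁻⁹ C)(0.00840 m) = 3.982×10⁻¹¹ C·m.
At angle θ the dipole field magnitude is E = (kp/r³)·√(1 + 3cos²θ).
kp/r³ = (8.99×10⁹)(3.982×10⁻¹¹) / (0.107)³ = 292.2 N/C.
√(1 + 3cos²82°) = √(1 + 3·0.0194) = √1.0581 ≈ 1.0286.
E ≈ 292.2 × 1.029 = 300.6 N/C.

E ≈ 301 N/C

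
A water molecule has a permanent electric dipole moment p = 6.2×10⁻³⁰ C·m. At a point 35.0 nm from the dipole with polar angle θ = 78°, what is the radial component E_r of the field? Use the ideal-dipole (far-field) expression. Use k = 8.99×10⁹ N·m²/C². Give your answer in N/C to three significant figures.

E_r ≈ 541 N/C

For a dipole, E_r = (2kp cosθ)/r³.
kp/r³ = (8.99×10⁹)(6.20×10⁻³⁰)/(3.50×10⁻⁸)³ = 1300 N/C.
E_r = 2·1300·cos78° = 540.6 N/C.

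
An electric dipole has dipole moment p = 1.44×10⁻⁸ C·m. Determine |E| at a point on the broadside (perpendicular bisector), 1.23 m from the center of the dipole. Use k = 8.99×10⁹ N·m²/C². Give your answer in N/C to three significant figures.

E ≈ 69.6 N/C

In the equatorial plane E = kp/r³.
E = (8.99×10⁹)(1.44×10⁻⁸) / (1.23)³ = 69.57 N/C.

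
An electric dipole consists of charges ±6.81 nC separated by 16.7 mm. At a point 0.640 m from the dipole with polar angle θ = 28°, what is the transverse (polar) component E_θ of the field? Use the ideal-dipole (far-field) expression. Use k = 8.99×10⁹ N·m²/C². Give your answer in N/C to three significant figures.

E_θ ≈ 1.83 N/C

Dipole moment p = qd = (6.81×10⁻⁹ C)(0.0167 m) = 1.137×10⁻¹⁰ C·m.
For a dipole, E_θ = (kp sinθ)/r³.
kp/r³ = (8.99×10⁹)(1.137×10⁻¹⁰)/(0.640)³ = 3.899 N/C.
E_θ = 3.899·sin28° = 1.831 N/C.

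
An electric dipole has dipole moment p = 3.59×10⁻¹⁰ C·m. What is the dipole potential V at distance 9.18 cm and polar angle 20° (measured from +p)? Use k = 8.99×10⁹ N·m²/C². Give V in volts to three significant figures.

V ≈ 360 V

The dipole potential is V = kp cosθ / r².
V = (8.99×10⁹)(3.59×10⁻¹⁰)·cos20° / (0.0918)² = 359.9 V.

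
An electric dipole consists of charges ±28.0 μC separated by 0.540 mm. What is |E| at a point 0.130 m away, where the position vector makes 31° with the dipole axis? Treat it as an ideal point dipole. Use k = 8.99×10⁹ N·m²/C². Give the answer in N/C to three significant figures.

E ≈ 1.11×10⁵ N/C

Dipole moment p = qd = (2.80×10⁻⁵ C)(5.40×10⁻⁴ m) = 1.512×10⁻⁸ C·m.
At angle θ the dipole field magnitude is E = (kp/r³)·√(1 + 3cos²θ).
kp/r³ = (8.99×10⁹)(1.512×10⁻⁸) / (0.130)³ = 6.187×10⁴ N/C.
√(1 + 3cos²31°) = √(1 + 3·0.7347) = √3.2042 ≈ 1.7900.
E ≈ 6.187×10⁴ × 1.790 = 1.107×10⁵ N/C.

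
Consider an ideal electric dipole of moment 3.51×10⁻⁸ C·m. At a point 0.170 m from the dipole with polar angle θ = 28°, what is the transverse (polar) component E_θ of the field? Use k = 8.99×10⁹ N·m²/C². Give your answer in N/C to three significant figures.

For a dipole, E_θ = (kp sinθ)/r³.
kp/r³ = (8.99×10⁹)(3.51×10⁻⁸)/(0.170)³ = 6.423×10⁴ N/C.
E_θ = 6.423×10⁴·sin28° = 3.015×10⁴ N/C.

E_θ ≈ 3.02×10⁴ N/C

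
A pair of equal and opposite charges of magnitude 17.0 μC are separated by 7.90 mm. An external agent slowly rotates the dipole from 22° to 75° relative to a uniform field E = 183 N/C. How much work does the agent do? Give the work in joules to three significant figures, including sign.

W ≈ 1.64×10⁻⁵ J

Dipole moment p = qd = (1.70×10⁻⁵ C)(0.00790 m) = 1.343×10⁻⁷ C·m.
W_ext = ΔU = U(θ₂) − U(θ₁) = −pE cosθ₂ − (−pE cosθ₁) = pE(cosθ₁ − cosθ₂).
W = (1.343×10⁻⁷)(183)·(cos22° − cos75°) = (2.458×10⁻⁵)·(+0.6684) = 1.643×10⁻⁵ J.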